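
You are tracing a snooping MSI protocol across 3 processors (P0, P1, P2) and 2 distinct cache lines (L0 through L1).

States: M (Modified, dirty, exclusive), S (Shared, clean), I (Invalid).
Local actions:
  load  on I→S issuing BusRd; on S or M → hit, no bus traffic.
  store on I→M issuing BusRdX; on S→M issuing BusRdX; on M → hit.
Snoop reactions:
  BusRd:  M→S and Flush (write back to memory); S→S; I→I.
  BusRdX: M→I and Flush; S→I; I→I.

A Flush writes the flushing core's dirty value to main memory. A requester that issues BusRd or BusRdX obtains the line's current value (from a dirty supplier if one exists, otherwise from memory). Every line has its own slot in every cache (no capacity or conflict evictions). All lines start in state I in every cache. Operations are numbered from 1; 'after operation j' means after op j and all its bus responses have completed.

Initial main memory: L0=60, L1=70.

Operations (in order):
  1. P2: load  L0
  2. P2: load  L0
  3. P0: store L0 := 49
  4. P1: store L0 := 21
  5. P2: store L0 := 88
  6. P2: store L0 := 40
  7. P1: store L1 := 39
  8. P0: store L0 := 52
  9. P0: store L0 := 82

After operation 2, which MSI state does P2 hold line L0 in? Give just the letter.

[1] P2: load  L0 | P0:I, P1:I, P2:S(60) | bus: BusRd
[2] P2: load  L0 | P0:I, P1:I, P2:S(60) | bus: none
[3] P0: store L0 := 49 | P0:M(49), P1:I, P2:I | bus: BusRdX
[4] P1: store L0 := 21 | P0:I, P1:M(21), P2:I | bus: BusRdX,Flush
[5] P2: store L0 := 88 | P0:I, P1:I, P2:M(88) | bus: BusRdX,Flush
[6] P2: store L0 := 40 | P0:I, P1:I, P2:M(40) | bus: none
[7] P1: store L1 := 39 | P0:I, P1:M(39), P2:I | bus: BusRdX
[8] P0: store L0 := 52 | P0:M(52), P1:I, P2:I | bus: BusRdX,Flush
[9] P0: store L0 := 82 | P0:M(82), P1:I, P2:I | bus: none

state = S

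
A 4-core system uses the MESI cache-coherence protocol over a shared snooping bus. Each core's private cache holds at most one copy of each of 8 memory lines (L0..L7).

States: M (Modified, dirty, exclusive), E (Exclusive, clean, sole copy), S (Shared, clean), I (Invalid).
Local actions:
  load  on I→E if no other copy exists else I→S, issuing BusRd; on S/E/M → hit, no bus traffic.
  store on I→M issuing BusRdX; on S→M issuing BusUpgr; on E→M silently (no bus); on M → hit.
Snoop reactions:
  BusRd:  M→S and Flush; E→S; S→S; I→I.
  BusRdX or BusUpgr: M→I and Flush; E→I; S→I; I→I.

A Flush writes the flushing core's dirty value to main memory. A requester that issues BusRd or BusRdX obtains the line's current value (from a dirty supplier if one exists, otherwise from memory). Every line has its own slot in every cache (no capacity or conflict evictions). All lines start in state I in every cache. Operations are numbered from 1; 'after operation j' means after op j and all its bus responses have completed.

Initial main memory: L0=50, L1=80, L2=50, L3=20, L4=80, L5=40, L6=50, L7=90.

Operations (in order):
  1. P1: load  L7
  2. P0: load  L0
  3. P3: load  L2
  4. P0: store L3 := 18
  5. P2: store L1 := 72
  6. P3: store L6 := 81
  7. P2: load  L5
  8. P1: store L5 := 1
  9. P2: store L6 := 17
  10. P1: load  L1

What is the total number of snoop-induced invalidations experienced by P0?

invalidations = 0

step 1: P1: load  L7  ⟶  IEII  (L7)  txn=BusRd  M[L7]=90
step 2: P0: load  L0  ⟶  EIII  (L0)  txn=BusRd  M[L0]=50
step 3: P3: load  L2  ⟶  IIIE  (L2)  txn=BusRd  M[L2]=50
step 4: P0: store L3 := 18  ⟶  MIII  (L3)  txn=BusRdX  M[L3]=20
step 5: P2: store L1 := 72  ⟶  IIMI  (L1)  txn=BusRdX  M[L1]=80
step 6: P3: store L6 := 81  ⟶  IIIM  (L6)  txn=BusRdX  M[L6]=50
step 7: P2: load  L5  ⟶  IIEI  (L5)  txn=BusRd  M[L5]=40
step 8: P1: store L5 := 1  ⟶  IMII  (L5)  txn=BusRdX  M[L5]=40
step 9: P2: store L6 := 17  ⟶  IIMI  (L6)  txn=BusRdX+Flush  M[L6]=81
step 10: P1: load  L1  ⟶  ISSI  (L1)  txn=BusRd+Flush  M[L1]=72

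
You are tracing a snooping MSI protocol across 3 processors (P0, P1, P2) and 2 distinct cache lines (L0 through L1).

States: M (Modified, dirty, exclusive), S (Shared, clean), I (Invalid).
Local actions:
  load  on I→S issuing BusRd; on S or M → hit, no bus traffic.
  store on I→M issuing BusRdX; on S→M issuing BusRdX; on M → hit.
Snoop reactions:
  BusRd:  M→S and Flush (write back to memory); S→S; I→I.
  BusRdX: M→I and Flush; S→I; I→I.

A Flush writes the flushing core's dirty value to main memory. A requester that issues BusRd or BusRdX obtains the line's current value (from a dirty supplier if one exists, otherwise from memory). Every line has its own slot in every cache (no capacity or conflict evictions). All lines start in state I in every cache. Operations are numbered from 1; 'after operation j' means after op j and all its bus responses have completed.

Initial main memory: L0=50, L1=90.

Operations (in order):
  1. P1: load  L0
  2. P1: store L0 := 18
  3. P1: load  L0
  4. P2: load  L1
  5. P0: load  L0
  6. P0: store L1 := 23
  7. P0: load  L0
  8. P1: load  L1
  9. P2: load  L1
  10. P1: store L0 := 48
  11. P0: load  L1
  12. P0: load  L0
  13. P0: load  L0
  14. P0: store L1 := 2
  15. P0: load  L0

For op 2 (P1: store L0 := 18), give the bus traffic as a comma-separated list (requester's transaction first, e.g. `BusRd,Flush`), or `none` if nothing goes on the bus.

step 1: P1: load  L0  ⟶  ISI  (L0)  txn=BusRd  M[L0]=50
step 2: P1: store L0 := 18  ⟶  IMI  (L0)  txn=BusRdX  M[L0]=50
step 3: P1: load  L0  ⟶  IMI  (L0)  txn=∅  M[L0]=50
step 4: P2: load  L1  ⟶  IIS  (L1)  txn=BusRd  M[L1]=90
step 5: P0: load  L0  ⟶  SSI  (L0)  txn=BusRd+Flush  M[L0]=18
step 6: P0: store L1 := 23  ⟶  MII  (L1)  txn=BusRdX  M[L1]=90
step 7: P0: load  L0  ⟶  SSI  (L0)  txn=∅  M[L0]=18
step 8: P1: load  L1  ⟶  SSI  (L1)  txn=BusRd+Flush  M[L1]=23
step 9: P2: load  L1  ⟶  SSS  (L1)  txn=BusRd  M[L1]=23
step 10: P1: store L0 := 48  ⟶  IMI  (L0)  txn=BusRdX  M[L0]=18
step 11: P0: load  L1  ⟶  SSS  (L1)  txn=∅  M[L1]=23
step 12: P0: load  L0  ⟶  SSI  (L0)  txn=BusRd+Flush  M[L0]=48
step 13: P0: load  L0  ⟶  SSI  (L0)  txn=∅  M[L0]=48
step 14: P0: store L1 := 2  ⟶  MII  (L1)  txn=BusRdX  M[L1]=23
step 15: P0: load  L0  ⟶  SSI  (L0)  txn=∅  M[L0]=48

bus = BusRdX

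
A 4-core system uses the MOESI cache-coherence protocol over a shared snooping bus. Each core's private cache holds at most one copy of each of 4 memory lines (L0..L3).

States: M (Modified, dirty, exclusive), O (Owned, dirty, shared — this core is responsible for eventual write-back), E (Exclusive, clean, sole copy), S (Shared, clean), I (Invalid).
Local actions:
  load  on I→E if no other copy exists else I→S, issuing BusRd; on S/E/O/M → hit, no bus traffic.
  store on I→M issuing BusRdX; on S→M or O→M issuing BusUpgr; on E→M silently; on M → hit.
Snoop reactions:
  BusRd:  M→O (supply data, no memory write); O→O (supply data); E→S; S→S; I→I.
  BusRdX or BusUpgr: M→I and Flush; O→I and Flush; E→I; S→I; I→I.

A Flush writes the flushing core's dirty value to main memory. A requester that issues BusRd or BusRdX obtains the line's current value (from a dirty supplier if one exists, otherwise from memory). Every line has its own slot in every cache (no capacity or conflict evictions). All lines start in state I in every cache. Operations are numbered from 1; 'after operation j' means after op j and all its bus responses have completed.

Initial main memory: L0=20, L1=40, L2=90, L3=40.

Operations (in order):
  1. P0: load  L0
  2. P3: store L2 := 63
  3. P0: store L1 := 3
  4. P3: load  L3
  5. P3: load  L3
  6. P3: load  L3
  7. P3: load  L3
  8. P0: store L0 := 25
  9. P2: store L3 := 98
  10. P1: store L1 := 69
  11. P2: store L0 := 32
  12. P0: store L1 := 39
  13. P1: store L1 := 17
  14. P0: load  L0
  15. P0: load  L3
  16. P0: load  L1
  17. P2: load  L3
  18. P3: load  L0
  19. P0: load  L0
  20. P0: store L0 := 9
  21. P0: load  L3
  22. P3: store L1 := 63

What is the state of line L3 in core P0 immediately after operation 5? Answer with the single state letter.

state = I

[1] P0: load  L0 | P0:E(20), P1:I, P2:I, P3:I | bus: BusRd
[2] P3: store L2 := 63 | P0:I, P1:I, P2:I, P3:M(63) | bus: BusRdX
[3] P0: store L1 := 3 | P0:M(3), P1:I, P2:I, P3:I | bus: BusRdX
[4] P3: load  L3 | P0:I, P1:I, P2:I, P3:E(40) | bus: BusRd
[5] P3: load  L3 | P0:I, P1:I, P2:I, P3:E(40) | bus: none
[6] P3: load  L3 | P0:I, P1:I, P2:I, P3:E(40) | bus: none
[7] P3: load  L3 | P0:I, P1:I, P2:I, P3:E(40) | bus: none
[8] P0: store L0 := 25 | P0:M(25), P1:I, P2:I, P3:I | bus: none
[9] P2: store L3 := 98 | P0:I, P1:I, P2:M(98), P3:I | bus: BusRdX
[10] P1: store L1 := 69 | P0:I, P1:M(69), P2:I, P3:I | bus: BusRdX,Flush
[11] P2: store L0 := 32 | P0:I, P1:I, P2:M(32), P3:I | bus: BusRdX,Flush
[12] P0: store L1 := 39 | P0:M(39), P1:I, P2:I, P3:I | bus: BusRdX,Flush
[13] P1: store L1 := 17 | P0:I, P1:M(17), P2:I, P3:I | bus: BusRdX,Flush
[14] P0: load  L0 | P0:S(32), P1:I, P2:O(32), P3:I | bus: BusRd
[15] P0: load  L3 | P0:S(98), P1:I, P2:O(98), P3:I | bus: BusRd
[16] P0: load  L1 | P0:S(17), P1:O(17), P2:I, P3:I | bus: BusRd
[17] P2: load  L3 | P0:S(98), P1:I, P2:O(98), P3:I | bus: none
[18] P3: load  L0 | P0:S(32), P1:I, P2:O(32), P3:S(32) | bus: BusRd
[19] P0: load  L0 | P0:S(32), P1:I, P2:O(32), P3:S(32) | bus: none
[20] P0: store L0 := 9 | P0:M(9), P1:I, P2:I, P3:I | bus: BusUpgr,Flush
[21] P0: load  L3 | P0:S(98), P1:I, P2:O(98), P3:I | bus: none
[22] P3: store L1 := 63 | P0:I, P1:I, P2:I, P3:M(63) | bus: BusRdX,Flush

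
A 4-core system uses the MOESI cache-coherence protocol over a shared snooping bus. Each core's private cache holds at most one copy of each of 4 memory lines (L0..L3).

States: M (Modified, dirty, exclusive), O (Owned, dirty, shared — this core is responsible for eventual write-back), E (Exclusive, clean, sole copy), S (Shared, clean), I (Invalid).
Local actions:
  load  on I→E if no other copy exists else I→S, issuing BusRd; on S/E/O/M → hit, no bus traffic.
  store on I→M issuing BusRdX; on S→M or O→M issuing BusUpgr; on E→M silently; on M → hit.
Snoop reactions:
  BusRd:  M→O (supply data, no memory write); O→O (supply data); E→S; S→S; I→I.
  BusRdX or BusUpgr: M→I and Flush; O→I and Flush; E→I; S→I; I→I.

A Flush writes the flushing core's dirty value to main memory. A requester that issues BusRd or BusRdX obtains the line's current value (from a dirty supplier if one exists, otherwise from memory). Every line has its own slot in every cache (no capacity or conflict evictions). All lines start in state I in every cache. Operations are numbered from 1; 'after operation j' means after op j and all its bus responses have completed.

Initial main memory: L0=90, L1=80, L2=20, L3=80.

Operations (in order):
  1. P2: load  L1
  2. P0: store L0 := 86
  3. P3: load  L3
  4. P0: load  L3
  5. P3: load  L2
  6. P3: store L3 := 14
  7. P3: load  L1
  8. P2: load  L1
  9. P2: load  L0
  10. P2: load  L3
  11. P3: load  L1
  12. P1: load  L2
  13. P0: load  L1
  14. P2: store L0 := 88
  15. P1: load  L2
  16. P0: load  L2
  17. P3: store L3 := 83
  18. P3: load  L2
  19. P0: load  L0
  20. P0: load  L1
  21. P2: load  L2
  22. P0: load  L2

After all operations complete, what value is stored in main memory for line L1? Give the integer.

step 1: P2: load  L1  ⟶  IIEI  (L1)  txn=BusRd  M[L1]=80
step 2: P0: store L0 := 86  ⟶  MIII  (L0)  txn=BusRdX  M[L0]=90
step 3: P3: load  L3  ⟶  IIIE  (L3)  txn=BusRd  M[L3]=80
step 4: P0: load  L3  ⟶  SIIS  (L3)  txn=BusRd  M[L3]=80
step 5: P3: load  L2  ⟶  IIIE  (L2)  txn=BusRd  M[L2]=20
step 6: P3: store L3 := 14  ⟶  IIIM  (L3)  txn=BusUpgr  M[L3]=80
step 7: P3: load  L1  ⟶  IISS  (L1)  txn=BusRd  M[L1]=80
step 8: P2: load  L1  ⟶  IISS  (L1)  txn=∅  M[L1]=80
step 9: P2: load  L0  ⟶  OISI  (L0)  txn=BusRd  M[L0]=90
step 10: P2: load  L3  ⟶  IISO  (L3)  txn=BusRd  M[L3]=80
step 11: P3: load  L1  ⟶  IISS  (L1)  txn=∅  M[L1]=80
step 12: P1: load  L2  ⟶  ISIS  (L2)  txn=BusRd  M[L2]=20
step 13: P0: load  L1  ⟶  SISS  (L1)  txn=BusRd  M[L1]=80
step 14: P2: store L0 := 88  ⟶  IIMI  (L0)  txn=BusUpgr+Flush  M[L0]=86
step 15: P1: load  L2  ⟶  ISIS  (L2)  txn=∅  M[L2]=20
step 16: P0: load  L2  ⟶  SSIS  (L2)  txn=BusRd  M[L2]=20
step 17: P3: store L3 := 83  ⟶  IIIM  (L3)  txn=BusUpgr  M[L3]=80
step 18: P3: load  L2  ⟶  SSIS  (L2)  txn=∅  M[L2]=20
step 19: P0: load  L0  ⟶  SIOI  (L0)  txn=BusRd  M[L0]=86
step 20: P0: load  L1  ⟶  SISS  (L1)  txn=∅  M[L1]=80
step 21: P2: load  L2  ⟶  SSSS  (L2)  txn=BusRd  M[L2]=20
step 22: P0: load  L2  ⟶  SSSS  (L2)  txn=∅  M[L2]=20

memory[L1] = 80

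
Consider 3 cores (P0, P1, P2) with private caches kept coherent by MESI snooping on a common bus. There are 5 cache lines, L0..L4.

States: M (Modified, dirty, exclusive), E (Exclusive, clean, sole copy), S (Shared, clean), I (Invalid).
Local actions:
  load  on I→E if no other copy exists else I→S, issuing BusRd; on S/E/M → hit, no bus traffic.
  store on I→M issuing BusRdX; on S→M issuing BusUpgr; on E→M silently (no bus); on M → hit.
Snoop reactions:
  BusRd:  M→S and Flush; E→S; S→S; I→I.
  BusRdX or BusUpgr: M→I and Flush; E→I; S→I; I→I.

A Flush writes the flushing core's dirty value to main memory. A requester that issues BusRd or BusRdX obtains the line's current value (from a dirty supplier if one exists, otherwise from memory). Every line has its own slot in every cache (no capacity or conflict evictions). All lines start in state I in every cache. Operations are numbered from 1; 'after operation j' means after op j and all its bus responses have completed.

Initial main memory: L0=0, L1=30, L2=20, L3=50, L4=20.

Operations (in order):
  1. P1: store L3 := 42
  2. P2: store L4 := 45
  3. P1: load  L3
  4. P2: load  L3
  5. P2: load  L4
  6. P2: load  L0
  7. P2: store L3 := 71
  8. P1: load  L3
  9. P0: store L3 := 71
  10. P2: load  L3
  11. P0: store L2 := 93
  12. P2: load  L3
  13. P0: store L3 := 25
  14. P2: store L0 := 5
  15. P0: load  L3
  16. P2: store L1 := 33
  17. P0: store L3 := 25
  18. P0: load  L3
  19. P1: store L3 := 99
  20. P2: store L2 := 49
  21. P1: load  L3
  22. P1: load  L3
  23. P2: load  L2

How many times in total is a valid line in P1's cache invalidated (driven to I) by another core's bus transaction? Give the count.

invalidations = 2

[1] P1: store L3 := 42 | P0:I, P1:M(42), P2:I | bus: BusRdX
[2] P2: store L4 := 45 | P0:I, P1:I, P2:M(45) | bus: BusRdX
[3] P1: load  L3 | P0:I, P1:M(42), P2:I | bus: none
[4] P2: load  L3 | P0:I, P1:S(42), P2:S(42) | bus: BusRd,Flush
[5] P2: load  L4 | P0:I, P1:I, P2:M(45) | bus: none
[6] P2: load  L0 | P0:I, P1:I, P2:E(0) | bus: BusRd
[7] P2: store L3 := 71 | P0:I, P1:I, P2:M(71) | bus: BusUpgr
[8] P1: load  L3 | P0:I, P1:S(71), P2:S(71) | bus: BusRd,Flush
[9] P0: store L3 := 71 | P0:M(71), P1:I, P2:I | bus: BusRdX
[10] P2: load  L3 | P0:S(71), P1:I, P2:S(71) | bus: BusRd,Flush
[11] P0: store L2 := 93 | P0:M(93), P1:I, P2:I | bus: BusRdX
[12] P2: load  L3 | P0:S(71), P1:I, P2:S(71) | bus: none
[13] P0: store L3 := 25 | P0:M(25), P1:I, P2:I | bus: BusUpgr
[14] P2: store L0 := 5 | P0:I, P1:I, P2:M(5) | bus: none
[15] P0: load  L3 | P0:M(25), P1:I, P2:I | bus: none
[16] P2: store L1 := 33 | P0:I, P1:I, P2:M(33) | bus: BusRdX
[17] P0: store L3 := 25 | P0:M(25), P1:I, P2:I | bus: none
[18] P0: load  L3 | P0:M(25), P1:I, P2:I | bus: none
[19] P1: store L3 := 99 | P0:I, P1:M(99), P2:I | bus: BusRdX,Flush
[20] P2: store L2 := 49 | P0:I, P1:I, P2:M(49) | bus: BusRdX,Flush
[21] P1: load  L3 | P0:I, P1:M(99), P2:I | bus: none
[22] P1: load  L3 | P0:I, P1:M(99), P2:I | bus: none
[23] P2: load  L2 | P0:I, P1:I, P2:M(49) | bus: none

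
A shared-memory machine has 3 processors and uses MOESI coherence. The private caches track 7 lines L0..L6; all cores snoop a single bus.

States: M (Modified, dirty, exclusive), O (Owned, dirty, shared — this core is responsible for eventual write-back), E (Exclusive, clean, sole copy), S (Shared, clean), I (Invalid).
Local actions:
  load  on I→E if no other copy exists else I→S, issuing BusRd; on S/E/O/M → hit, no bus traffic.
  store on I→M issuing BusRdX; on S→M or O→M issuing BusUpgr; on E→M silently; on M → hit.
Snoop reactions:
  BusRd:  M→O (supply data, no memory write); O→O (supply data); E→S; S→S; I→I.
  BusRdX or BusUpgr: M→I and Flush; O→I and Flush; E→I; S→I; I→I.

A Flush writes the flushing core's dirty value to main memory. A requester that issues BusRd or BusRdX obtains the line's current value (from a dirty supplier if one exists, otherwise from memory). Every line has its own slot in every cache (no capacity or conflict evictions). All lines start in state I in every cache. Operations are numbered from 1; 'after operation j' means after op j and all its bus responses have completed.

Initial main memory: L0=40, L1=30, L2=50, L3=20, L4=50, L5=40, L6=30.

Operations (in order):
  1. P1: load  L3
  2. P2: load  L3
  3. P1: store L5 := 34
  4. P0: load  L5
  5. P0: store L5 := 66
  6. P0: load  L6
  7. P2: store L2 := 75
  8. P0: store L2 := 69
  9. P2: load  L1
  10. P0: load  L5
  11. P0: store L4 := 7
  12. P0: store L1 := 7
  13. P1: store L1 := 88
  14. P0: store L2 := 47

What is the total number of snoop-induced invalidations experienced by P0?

invalidations = 1

  op1 P1: load  L3 → I/E/I on L3; bus BusRd; mem=20
  op2 P2: load  L3 → I/S/S on L3; bus BusRd; mem=20
  op3 P1: store L5 := 34 → I/M/I on L5; bus BusRdX; mem=40
  op4 P0: load  L5 → S/O/I on L5; bus BusRd; mem=40
  op5 P0: store L5 := 66 → M/I/I on L5; bus BusUpgr Flush; mem=34
  op6 P0: load  L6 → E/I/I on L6; bus BusRd; mem=30
  op7 P2: store L2 := 75 → I/I/M on L2; bus BusRdX; mem=50
  op8 P0: store L2 := 69 → M/I/I on L2; bus BusRdX Flush; mem=75
  op9 P2: load  L1 → I/I/E on L1; bus BusRd; mem=30
  op10 P0: load  L5 → M/I/I on L5; bus (none); mem=34
  op11 P0: store L4 := 7 → M/I/I on L4; bus BusRdX; mem=50
  op12 P0: store L1 := 7 → M/I/I on L1; bus BusRdX; mem=30
  op13 P1: store L1 := 88 → I/M/I on L1; bus BusRdX Flush; mem=7
  op14 P0: store L2 := 47 → M/I/I on L2; bus (none); mem=75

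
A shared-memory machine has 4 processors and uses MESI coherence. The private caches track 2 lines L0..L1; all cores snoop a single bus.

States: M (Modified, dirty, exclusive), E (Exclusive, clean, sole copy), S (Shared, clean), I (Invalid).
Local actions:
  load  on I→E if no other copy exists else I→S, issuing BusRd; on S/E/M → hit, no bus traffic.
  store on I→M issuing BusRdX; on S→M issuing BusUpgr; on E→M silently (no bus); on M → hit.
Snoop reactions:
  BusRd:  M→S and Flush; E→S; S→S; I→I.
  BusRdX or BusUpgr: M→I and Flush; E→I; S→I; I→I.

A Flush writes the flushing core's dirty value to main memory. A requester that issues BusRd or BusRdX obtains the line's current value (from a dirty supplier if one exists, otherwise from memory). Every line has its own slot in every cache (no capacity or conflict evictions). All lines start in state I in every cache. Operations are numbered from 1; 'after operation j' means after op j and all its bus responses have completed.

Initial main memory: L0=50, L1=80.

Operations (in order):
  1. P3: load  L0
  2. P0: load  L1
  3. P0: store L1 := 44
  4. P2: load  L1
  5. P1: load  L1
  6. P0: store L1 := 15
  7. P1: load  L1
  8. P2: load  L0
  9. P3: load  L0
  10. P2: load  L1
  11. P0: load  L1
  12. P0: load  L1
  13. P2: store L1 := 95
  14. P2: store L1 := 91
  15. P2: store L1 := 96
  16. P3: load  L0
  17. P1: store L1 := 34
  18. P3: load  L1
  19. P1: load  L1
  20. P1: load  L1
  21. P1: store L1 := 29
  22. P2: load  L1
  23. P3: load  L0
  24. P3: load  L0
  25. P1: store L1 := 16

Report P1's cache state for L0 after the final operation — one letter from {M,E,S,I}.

step 1: P3: load  L0  ⟶  IIIE  (L0)  txn=BusRd  M[L0]=50
step 2: P0: load  L1  ⟶  EIII  (L1)  txn=BusRd  M[L1]=80
step 3: P0: store L1 := 44  ⟶  MIII  (L1)  txn=∅  M[L1]=80
step 4: P2: load  L1  ⟶  SISI  (L1)  txn=BusRd+Flush  M[L1]=44
step 5: P1: load  L1  ⟶  SSSI  (L1)  txn=BusRd  M[L1]=44
step 6: P0: store L1 := 15  ⟶  MIII  (L1)  txn=BusUpgr  M[L1]=44
step 7: P1: load  L1  ⟶  SSII  (L1)  txn=BusRd+Flush  M[L1]=15
step 8: P2: load  L0  ⟶  IISS  (L0)  txn=BusRd  M[L0]=50
step 9: P3: load  L0  ⟶  IISS  (L0)  txn=∅  M[L0]=50
step 10: P2: load  L1  ⟶  SSSI  (L1)  txn=BusRd  M[L1]=15
step 11: P0: load  L1  ⟶  SSSI  (L1)  txn=∅  M[L1]=15
step 12: P0: load  L1  ⟶  SSSI  (L1)  txn=∅  M[L1]=15
step 13: P2: store L1 := 95  ⟶  IIMI  (L1)  txn=BusUpgr  M[L1]=15
step 14: P2: store L1 := 91  ⟶  IIMI  (L1)  txn=∅  M[L1]=15
step 15: P2: store L1 := 96  ⟶  IIMI  (L1)  txn=∅  M[L1]=15
step 16: P3: load  L0  ⟶  IISS  (L0)  txn=∅  M[L0]=50
step 17: P1: store L1 := 34  ⟶  IMII  (L1)  txn=BusRdX+Flush  M[L1]=96
step 18: P3: load  L1  ⟶  ISIS  (L1)  txn=BusRd+Flush  M[L1]=34
step 19: P1: load  L1  ⟶  ISIS  (L1)  txn=∅  M[L1]=34
step 20: P1: load  L1  ⟶  ISIS  (L1)  txn=∅  M[L1]=34
step 21: P1: store L1 := 29  ⟶  IMII  (L1)  txn=BusUpgr  M[L1]=34
step 22: P2: load  L1  ⟶  ISSI  (L1)  txn=BusRd+Flush  M[L1]=29
step 23: P3: load  L0  ⟶  IISS  (L0)  txn=∅  M[L0]=50
step 24: P3: load  L0  ⟶  IISS  (L0)  txn=∅  M[L0]=50
step 25: P1: store L1 := 16  ⟶  IMII  (L1)  txn=BusUpgr  M[L1]=29

state = I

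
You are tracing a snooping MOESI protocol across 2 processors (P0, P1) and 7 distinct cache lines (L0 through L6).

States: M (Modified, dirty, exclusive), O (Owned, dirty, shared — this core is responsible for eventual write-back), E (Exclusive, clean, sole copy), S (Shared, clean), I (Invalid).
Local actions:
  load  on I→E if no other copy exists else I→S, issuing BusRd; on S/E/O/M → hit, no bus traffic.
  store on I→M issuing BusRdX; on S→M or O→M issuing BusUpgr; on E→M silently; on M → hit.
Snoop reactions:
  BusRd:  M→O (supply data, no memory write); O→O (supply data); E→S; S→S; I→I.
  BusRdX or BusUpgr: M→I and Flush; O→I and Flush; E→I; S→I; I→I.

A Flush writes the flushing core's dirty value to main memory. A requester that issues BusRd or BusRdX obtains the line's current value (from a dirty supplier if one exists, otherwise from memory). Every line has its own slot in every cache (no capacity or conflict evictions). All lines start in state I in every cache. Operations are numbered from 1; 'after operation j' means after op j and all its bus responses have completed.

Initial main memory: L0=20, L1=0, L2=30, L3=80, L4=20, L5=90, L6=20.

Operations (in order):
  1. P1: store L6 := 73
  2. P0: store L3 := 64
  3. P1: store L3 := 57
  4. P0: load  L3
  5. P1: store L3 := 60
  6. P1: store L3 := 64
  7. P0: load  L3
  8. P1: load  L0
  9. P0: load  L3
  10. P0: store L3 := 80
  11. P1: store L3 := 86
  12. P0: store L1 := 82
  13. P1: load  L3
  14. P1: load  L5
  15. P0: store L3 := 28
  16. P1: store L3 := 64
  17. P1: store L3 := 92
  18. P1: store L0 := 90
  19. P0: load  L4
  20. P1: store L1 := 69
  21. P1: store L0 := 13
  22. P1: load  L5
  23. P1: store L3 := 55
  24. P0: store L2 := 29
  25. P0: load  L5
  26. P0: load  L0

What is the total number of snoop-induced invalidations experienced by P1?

invalidations = 2

[1] P1: store L6 := 73 | P0:I, P1:M(73) | bus: BusRdX
[2] P0: store L3 := 64 | P0:M(64), P1:I | bus: BusRdX
[3] P1: store L3 := 57 | P0:I, P1:M(57) | bus: BusRdX,Flush
[4] P0: load  L3 | P0:S(57), P1:O(57) | bus: BusRd
[5] P1: store L3 := 60 | P0:I, P1:M(60) | bus: BusUpgr
[6] P1: store L3 := 64 | P0:I, P1:M(64) | bus: none
[7] P0: load  L3 | P0:S(64), P1:O(64) | bus: BusRd
[8] P1: load  L0 | P0:I, P1:E(20) | bus: BusRd
[9] P0: load  L3 | P0:S(64), P1:O(64) | bus: none
[10] P0: store L3 := 80 | P0:M(80), P1:I | bus: BusUpgr,Flush
[11] P1: store L3 := 86 | P0:I, P1:M(86) | bus: BusRdX,Flush
[12] P0: store L1 := 82 | P0:M(82), P1:I | bus: BusRdX
[13] P1: load  L3 | P0:I, P1:M(86) | bus: none
[14] P1: load  L5 | P0:I, P1:E(90) | bus: BusRd
[15] P0: store L3 := 28 | P0:M(28), P1:I | bus: BusRdX,Flush
[16] P1: store L3 := 64 | P0:I, P1:M(64) | bus: BusRdX,Flush
[17] P1: store L3 := 92 | P0:I, P1:M(92) | bus: none
[18] P1: store L0 := 90 | P0:I, P1:M(90) | bus: none
[19] P0: load  L4 | P0:E(20), P1:I | bus: BusRd
[20] P1: store L1 := 69 | P0:I, P1:M(69) | bus: BusRdX,Flush
[21] P1: store L0 := 13 | P0:I, P1:M(13) | bus: none
[22] P1: load  L5 | P0:I, P1:E(90) | bus: none
[23] P1: store L3 := 55 | P0:I, P1:M(55) | bus: none
[24] P0: store L2 := 29 | P0:M(29), P1:I | bus: BusRdX
[25] P0: load  L5 | P0:S(90), P1:S(90) | bus: BusRd
[26] P0: load  L0 | P0:S(13), P1:O(13) | bus: BusRd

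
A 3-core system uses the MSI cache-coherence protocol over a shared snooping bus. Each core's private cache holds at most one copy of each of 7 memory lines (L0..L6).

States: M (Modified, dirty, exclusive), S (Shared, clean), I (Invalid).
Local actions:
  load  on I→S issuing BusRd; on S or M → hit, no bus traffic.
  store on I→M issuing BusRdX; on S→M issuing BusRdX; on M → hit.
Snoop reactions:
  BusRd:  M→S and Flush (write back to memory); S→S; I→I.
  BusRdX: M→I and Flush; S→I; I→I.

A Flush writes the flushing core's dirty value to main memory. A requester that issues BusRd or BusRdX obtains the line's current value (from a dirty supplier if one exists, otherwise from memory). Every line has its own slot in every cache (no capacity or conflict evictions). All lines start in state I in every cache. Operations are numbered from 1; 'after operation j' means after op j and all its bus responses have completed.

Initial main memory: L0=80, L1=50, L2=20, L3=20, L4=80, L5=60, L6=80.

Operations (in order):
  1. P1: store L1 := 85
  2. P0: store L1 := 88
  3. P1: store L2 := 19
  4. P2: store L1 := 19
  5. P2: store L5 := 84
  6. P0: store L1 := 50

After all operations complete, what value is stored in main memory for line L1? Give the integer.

step 1: P1: store L1 := 85  ⟶  IMI  (L1)  txn=BusRdX  M[L1]=50
step 2: P0: store L1 := 88  ⟶  MII  (L1)  txn=BusRdX+Flush  M[L1]=85
step 3: P1: store L2 := 19  ⟶  IMI  (L2)  txn=BusRdX  M[L2]=20
step 4: P2: store L1 := 19  ⟶  IIM  (L1)  txn=BusRdX+Flush  M[L1]=88
step 5: P2: store L5 := 84  ⟶  IIM  (L5)  txn=BusRdX  M[L5]=60
step 6: P0: store L1 := 50  ⟶  MII  (L1)  txn=BusRdX+Flush  M[L1]=19

memory[L1] = 19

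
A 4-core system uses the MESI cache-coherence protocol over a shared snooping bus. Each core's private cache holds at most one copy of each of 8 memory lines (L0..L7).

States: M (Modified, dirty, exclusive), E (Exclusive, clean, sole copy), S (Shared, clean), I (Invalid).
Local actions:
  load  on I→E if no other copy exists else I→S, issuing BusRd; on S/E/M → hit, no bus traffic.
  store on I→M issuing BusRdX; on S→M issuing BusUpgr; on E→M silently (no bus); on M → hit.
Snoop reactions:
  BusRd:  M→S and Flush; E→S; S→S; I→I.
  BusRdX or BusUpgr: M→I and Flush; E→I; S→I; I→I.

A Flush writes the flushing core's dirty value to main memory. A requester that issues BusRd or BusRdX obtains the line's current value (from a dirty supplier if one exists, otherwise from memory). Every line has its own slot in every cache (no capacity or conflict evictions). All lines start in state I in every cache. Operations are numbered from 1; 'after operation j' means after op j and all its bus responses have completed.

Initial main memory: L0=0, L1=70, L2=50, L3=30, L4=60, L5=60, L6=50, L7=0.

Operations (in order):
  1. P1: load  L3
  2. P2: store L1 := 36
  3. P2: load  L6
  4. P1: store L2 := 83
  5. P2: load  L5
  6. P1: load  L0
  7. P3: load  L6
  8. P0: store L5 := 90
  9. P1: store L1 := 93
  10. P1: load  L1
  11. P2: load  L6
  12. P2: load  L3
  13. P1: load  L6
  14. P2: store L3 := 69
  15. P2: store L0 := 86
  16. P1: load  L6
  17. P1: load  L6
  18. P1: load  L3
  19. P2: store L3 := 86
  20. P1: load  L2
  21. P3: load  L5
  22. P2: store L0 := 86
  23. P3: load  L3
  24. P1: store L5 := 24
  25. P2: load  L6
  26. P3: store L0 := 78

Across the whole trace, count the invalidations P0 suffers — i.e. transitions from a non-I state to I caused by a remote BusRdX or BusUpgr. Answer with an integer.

  op1 P1: load  L3 → I/E/I/I on L3; bus BusRd; mem=30
  op2 P2: store L1 := 36 → I/I/M/I on L1; bus BusRdX; mem=70
  op3 P2: load  L6 → I/I/E/I on L6; bus BusRd; mem=50
  op4 P1: store L2 := 83 → I/M/I/I on L2; bus BusRdX; mem=50
  op5 P2: load  L5 → I/I/E/I on L5; bus BusRd; mem=60
  op6 P1: load  L0 → I/E/I/I on L0; bus BusRd; mem=0
  op7 P3: load  L6 → I/I/S/S on L6; bus BusRd; mem=50
  op8 P0: store L5 := 90 → M/I/I/I on L5; bus BusRdX; mem=60
  op9 P1: store L1 := 93 → I/M/I/I on L1; bus BusRdX Flush; mem=36
  op10 P1: load  L1 → I/M/I/I on L1; bus (none); mem=36
  op11 P2: load  L6 → I/I/S/S on L6; bus (none); mem=50
  op12 P2: load  L3 → I/S/S/I on L3; bus BusRd; mem=30
  op13 P1: load  L6 → I/S/S/S on L6; bus BusRd; mem=50
  op14 P2: store L3 := 69 → I/I/M/I on L3; bus BusUpgr; mem=30
  op15 P2: store L0 := 86 → I/I/M/I on L0; bus BusRdX; mem=0
  op16 P1: load  L6 → I/S/S/S on L6; bus (none); mem=50
  op17 P1: load  L6 → I/S/S/S on L6; bus (none); mem=50
  op18 P1: load  L3 → I/S/S/I on L3; bus BusRd Flush; mem=69
  op19 P2: store L3 := 86 → I/I/M/I on L3; bus BusUpgr; mem=69
  op20 P1: load  L2 → I/M/I/I on L2; bus (none); mem=50
  op21 P3: load  L5 → S/I/I/S on L5; bus BusRd Flush; mem=90
  op22 P2: store L0 := 86 → I/I/M/I on L0; bus (none); mem=0
  op23 P3: load  L3 → I/I/S/S on L3; bus BusRd Flush; mem=86
  op24 P1: store L5 := 24 → I/M/I/I on L5; bus BusRdX; mem=90
  op25 P2: load  L6 → I/S/S/S on L6; bus (none); mem=50
  op26 P3: store L0 := 78 → I/I/I/M on L0; bus BusRdX Flush; mem=86

invalidations = 1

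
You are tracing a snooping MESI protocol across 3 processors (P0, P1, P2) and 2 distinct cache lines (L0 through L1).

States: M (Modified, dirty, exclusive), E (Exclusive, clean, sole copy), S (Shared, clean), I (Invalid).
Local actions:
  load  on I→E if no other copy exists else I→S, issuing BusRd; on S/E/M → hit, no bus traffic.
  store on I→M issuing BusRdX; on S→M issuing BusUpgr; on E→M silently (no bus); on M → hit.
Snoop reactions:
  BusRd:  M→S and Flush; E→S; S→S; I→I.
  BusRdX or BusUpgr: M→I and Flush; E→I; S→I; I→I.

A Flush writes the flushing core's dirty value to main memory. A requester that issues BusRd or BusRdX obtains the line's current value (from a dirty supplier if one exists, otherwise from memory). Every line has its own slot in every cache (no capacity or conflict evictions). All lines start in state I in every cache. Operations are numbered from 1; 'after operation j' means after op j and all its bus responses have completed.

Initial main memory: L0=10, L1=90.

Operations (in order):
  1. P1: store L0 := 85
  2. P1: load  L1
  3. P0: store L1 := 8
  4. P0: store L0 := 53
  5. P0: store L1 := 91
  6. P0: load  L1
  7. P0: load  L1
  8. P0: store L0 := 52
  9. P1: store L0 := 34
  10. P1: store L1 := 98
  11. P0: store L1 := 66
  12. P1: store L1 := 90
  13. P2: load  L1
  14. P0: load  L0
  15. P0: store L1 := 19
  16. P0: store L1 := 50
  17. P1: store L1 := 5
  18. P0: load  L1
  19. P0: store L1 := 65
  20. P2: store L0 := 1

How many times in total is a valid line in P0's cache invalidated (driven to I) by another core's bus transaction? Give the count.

invalidations = 5

step 1: P1: store L0 := 85  ⟶  IMI  (L0)  txn=BusRdX  M[L0]=10
step 2: P1: load  L1  ⟶  IEI  (L1)  txn=BusRd  M[L1]=90
step 3: P0: store L1 := 8  ⟶  MII  (L1)  txn=BusRdX  M[L1]=90
step 4: P0: store L0 := 53  ⟶  MII  (L0)  txn=BusRdX+Flush  M[L0]=85
step 5: P0: store L1 := 91  ⟶  MII  (L1)  txn=∅  M[L1]=90
step 6: P0: load  L1  ⟶  MII  (L1)  txn=∅  M[L1]=90
step 7: P0: load  L1  ⟶  MII  (L1)  txn=∅  M[L1]=90
step 8: P0: store L0 := 52  ⟶  MII  (L0)  txn=∅  M[L0]=85
step 9: P1: store L0 := 34  ⟶  IMI  (L0)  txn=BusRdX+Flush  M[L0]=52
step 10: P1: store L1 := 98  ⟶  IMI  (L1)  txn=BusRdX+Flush  M[L1]=91
step 11: P0: store L1 := 66  ⟶  MII  (L1)  txn=BusRdX+Flush  M[L1]=98
step 12: P1: store L1 := 90  ⟶  IMI  (L1)  txn=BusRdX+Flush  M[L1]=66
step 13: P2: load  L1  ⟶  ISS  (L1)  txn=BusRd+Flush  M[L1]=90
step 14: P0: load  L0  ⟶  SSI  (L0)  txn=BusRd+Flush  M[L0]=34
step 15: P0: store L1 := 19  ⟶  MII  (L1)  txn=BusRdX  M[L1]=90
step 16: P0: store L1 := 50  ⟶  MII  (L1)  txn=∅  M[L1]=90
step 17: P1: store L1 := 5  ⟶  IMI  (L1)  txn=BusRdX+Flush  M[L1]=50
step 18: P0: load  L1  ⟶  SSI  (L1)  txn=BusRd+Flush  M[L1]=5
step 19: P0: store L1 := 65  ⟶  MII  (L1)  txn=BusUpgr  M[L1]=5
step 20: P2: store L0 := 1  ⟶  IIM  (L0)  txn=BusRdX  M[L0]=34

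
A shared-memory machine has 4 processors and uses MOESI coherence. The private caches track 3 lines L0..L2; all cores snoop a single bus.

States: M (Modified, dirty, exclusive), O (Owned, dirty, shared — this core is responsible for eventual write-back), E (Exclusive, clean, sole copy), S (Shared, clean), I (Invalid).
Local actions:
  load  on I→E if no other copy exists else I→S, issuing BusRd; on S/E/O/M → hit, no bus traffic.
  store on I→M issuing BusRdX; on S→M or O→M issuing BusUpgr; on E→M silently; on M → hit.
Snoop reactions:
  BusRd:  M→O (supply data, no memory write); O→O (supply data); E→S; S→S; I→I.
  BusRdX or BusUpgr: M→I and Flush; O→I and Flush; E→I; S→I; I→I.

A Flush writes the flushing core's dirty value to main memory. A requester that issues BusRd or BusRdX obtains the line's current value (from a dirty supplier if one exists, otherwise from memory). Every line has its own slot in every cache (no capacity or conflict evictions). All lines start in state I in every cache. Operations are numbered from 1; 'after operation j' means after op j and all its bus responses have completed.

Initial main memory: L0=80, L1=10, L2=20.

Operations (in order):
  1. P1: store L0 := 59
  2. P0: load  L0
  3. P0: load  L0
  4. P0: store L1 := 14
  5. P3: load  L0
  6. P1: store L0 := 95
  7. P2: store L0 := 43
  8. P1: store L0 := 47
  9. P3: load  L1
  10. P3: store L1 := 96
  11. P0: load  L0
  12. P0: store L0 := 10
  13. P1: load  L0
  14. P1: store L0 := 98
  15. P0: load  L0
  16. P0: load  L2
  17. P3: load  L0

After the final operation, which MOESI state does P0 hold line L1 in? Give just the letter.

state = I

  op1 P1: store L0 := 59 → I/M/I/I on L0; bus BusRdX; mem=80
  op2 P0: load  L0 → S/O/I/I on L0; bus BusRd; mem=80
  op3 P0: load  L0 → S/O/I/I on L0; bus (none); mem=80
  op4 P0: store L1 := 14 → M/I/I/I on L1; bus BusRdX; mem=10
  op5 P3: load  L0 → S/O/I/S on L0; bus BusRd; mem=80
  op6 P1: store L0 := 95 → I/M/I/I on L0; bus BusUpgr; mem=80
  op7 P2: store L0 := 43 → I/I/M/I on L0; bus BusRdX Flush; mem=95
  op8 P1: store L0 := 47 → I/M/I/I on L0; bus BusRdX Flush; mem=43
  op9 P3: load  L1 → O/I/I/S on L1; bus BusRd; mem=10
  op10 P3: store L1 := 96 → I/I/I/M on L1; bus BusUpgr Flush; mem=14
  op11 P0: load  L0 → S/O/I/I on L0; bus BusRd; mem=43
  op12 P0: store L0 := 10 → M/I/I/I on L0; bus BusUpgr Flush; mem=47
  op13 P1: load  L0 → O/S/I/I on L0; bus BusRd; mem=47
  op14 P1: store L0 := 98 → I/M/I/I on L0; bus BusUpgr Flush; mem=10
  op15 P0: load  L0 → S/O/I/I on L0; bus BusRd; mem=10
  op16 P0: load  L2 → E/I/I/I on L2; bus BusRd; mem=20
  op17 P3: load  L0 → S/O/I/S on L0; bus BusRd; mem=10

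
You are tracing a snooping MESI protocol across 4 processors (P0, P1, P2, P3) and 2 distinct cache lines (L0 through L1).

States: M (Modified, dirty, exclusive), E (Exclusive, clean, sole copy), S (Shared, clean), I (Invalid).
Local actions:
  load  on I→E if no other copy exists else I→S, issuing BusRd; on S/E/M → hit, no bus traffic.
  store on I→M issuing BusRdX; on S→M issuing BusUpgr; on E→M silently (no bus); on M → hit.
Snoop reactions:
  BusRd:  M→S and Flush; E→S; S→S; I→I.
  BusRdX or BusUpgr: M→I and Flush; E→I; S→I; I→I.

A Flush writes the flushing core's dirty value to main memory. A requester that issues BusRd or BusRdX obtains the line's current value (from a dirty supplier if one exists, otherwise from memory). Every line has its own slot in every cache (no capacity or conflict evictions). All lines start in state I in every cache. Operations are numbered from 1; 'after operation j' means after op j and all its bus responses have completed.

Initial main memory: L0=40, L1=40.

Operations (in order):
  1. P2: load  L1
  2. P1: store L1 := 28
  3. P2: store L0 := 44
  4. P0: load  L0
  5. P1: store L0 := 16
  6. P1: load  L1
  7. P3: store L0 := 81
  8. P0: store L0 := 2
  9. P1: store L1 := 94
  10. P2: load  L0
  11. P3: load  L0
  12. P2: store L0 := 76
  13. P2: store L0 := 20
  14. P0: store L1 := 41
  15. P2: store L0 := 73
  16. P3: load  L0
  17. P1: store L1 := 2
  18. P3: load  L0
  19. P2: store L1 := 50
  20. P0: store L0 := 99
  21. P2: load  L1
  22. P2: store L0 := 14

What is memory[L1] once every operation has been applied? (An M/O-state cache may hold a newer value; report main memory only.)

  op1 P2: load  L1 → I/I/E/I on L1; bus BusRd; mem=40
  op2 P1: store L1 := 28 → I/M/I/I on L1; bus BusRdX; mem=40
  op3 P2: store L0 := 44 → I/I/M/I on L0; bus BusRdX; mem=40
  op4 P0: load  L0 → S/I/S/I on L0; bus BusRd Flush; mem=44
  op5 P1: store L0 := 16 → I/M/I/I on L0; bus BusRdX; mem=44
  op6 P1: load  L1 → I/M/I/I on L1; bus (none); mem=40
  op7 P3: store L0 := 81 → I/I/I/M on L0; bus BusRdX Flush; mem=16
  op8 P0: store L0 := 2 → M/I/I/I on L0; bus BusRdX Flush; mem=81
  op9 P1: store L1 := 94 → I/M/I/I on L1; bus (none); mem=40
  op10 P2: load  L0 → S/I/S/I on L0; bus BusRd Flush; mem=2
  op11 P3: load  L0 → S/I/S/S on L0; bus BusRd; mem=2
  op12 P2: store L0 := 76 → I/I/M/I on L0; bus BusUpgr; mem=2
  op13 P2: store L0 := 20 → I/I/M/I on L0; bus (none); mem=2
  op14 P0: store L1 := 41 → M/I/I/I on L1; bus BusRdX Flush; mem=94
  op15 P2: store L0 := 73 → I/I/M/I on L0; bus (none); mem=2
  op16 P3: load  L0 → I/I/S/S on L0; bus BusRd Flush; mem=73
  op17 P1: store L1 := 2 → I/M/I/I on L1; bus BusRdX Flush; mem=41
  op18 P3: load  L0 → I/I/S/S on L0; bus (none); mem=73
  op19 P2: store L1 := 50 → I/I/M/I on L1; bus BusRdX Flush; mem=2
  op20 P0: store L0 := 99 → M/I/I/I on L0; bus BusRdX; mem=73
  op21 P2: load  L1 → I/I/M/I on L1; bus (none); mem=2
  op22 P2: store L0 := 14 → I/I/M/I on L0; bus BusRdX Flush; mem=99

memory[L1] = 2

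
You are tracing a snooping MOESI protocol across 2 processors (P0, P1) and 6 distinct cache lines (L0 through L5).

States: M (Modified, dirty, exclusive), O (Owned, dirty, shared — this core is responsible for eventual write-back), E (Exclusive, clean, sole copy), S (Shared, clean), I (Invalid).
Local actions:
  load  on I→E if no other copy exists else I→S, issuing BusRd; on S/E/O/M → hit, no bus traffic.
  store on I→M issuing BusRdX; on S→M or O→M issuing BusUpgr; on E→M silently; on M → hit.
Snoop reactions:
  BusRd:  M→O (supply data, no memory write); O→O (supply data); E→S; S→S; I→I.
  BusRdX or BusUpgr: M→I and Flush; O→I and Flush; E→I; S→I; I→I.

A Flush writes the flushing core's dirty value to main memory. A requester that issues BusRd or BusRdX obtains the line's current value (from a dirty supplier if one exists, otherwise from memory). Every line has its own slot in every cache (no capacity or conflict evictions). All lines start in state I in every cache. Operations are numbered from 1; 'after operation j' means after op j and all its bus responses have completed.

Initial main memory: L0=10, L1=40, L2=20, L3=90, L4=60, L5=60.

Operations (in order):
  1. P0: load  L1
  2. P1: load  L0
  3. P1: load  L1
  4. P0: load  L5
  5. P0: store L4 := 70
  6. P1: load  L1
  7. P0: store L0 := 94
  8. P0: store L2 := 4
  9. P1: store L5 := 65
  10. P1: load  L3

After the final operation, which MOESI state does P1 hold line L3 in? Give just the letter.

[1] P0: load  L1 | P0:E(40), P1:I | bus: BusRd
[2] P1: load  L0 | P0:I, P1:E(10) | bus: BusRd
[3] P1: load  L1 | P0:S(40), P1:S(40) | bus: BusRd
[4] P0: load  L5 | P0:E(60), P1:I | bus: BusRd
[5] P0: store L4 := 70 | P0:M(70), P1:I | bus: BusRdX
[6] P1: load  L1 | P0:S(40), P1:S(40) | bus: none
[7] P0: store L0 := 94 | P0:M(94), P1:I | bus: BusRdX
[8] P0: store L2 := 4 | P0:M(4), P1:I | bus: BusRdX
[9] P1: store L5 := 65 | P0:I, P1:M(65) | bus: BusRdX
[10] P1: load  L3 | P0:I, P1:E(90) | bus: BusRd

state = E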